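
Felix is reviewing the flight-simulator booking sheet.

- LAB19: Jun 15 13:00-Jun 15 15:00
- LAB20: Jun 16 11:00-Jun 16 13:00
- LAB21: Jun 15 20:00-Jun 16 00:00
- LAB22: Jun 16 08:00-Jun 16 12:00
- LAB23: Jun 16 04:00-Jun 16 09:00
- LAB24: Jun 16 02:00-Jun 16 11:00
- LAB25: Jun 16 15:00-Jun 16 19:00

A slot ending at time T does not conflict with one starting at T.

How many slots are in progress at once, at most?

Sweep the timeline, counting +1 at each start and −1 at each end (ends before starts at a tie):
Jun 15 13:00 start LAB19 → 1
Jun 15 15:00 end LAB19 → 0
Jun 15 20:00 start LAB21 → 1
Jun 16 00:00 end LAB21 → 0
Jun 16 02:00 start LAB24 → 1
Jun 16 04:00 start LAB23 → 2
Jun 16 08:00 start LAB22 → 3
Jun 16 09:00 end LAB23 → 2
Jun 16 11:00 end LAB24 → 1
Jun 16 11:00 start LAB20 → 2
Jun 16 12:00 end LAB22 → 1
Jun 16 13:00 end LAB20 → 0
Jun 16 15:00 start LAB25 → 1
Jun 16 19:00 end LAB25 → 0
Peak is 3, at Jun 16 08:00 (LAB22, LAB23, LAB24).

3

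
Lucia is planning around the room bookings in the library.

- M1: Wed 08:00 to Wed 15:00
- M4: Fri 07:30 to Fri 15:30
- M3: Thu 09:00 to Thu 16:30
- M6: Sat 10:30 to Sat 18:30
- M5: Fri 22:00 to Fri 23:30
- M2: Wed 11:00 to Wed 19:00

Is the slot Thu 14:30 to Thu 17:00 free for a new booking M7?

M1: ends Wed 15:00 at or before M7 starts Thu 14:30 → clear.
M2: ends Wed 19:00 at or before M7 starts Thu 14:30 → clear.
M3: starts Thu 09:00 before M7 ends Thu 17:00, and ends Thu 16:30 after M7 starts Thu 14:30 → overlap.
M4: starts Fri 07:30 at or after M7 ends Thu 17:00 → clear.
M5: starts Fri 22:00 at or after M7 ends Thu 17:00 → clear.
M6: starts Sat 10:30 at or after M7 ends Thu 17:00 → clear.
M7 overlaps M3.

No — it overlaps M3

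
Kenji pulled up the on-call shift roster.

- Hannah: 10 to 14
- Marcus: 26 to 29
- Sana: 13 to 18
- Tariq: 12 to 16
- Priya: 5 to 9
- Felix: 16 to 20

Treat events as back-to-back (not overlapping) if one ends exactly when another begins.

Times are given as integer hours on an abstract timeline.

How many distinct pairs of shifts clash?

Sorted by start: Priya, Hannah, Tariq, Sana, Felix, Marcus.
Hannah starts after Priya ends, so nothing later overlaps Priya either.
Tariq starts before Hannah ends → Hannah and Tariq overlap.
Sana starts before Hannah ends → Hannah and Sana overlap.
Felix starts after Hannah ends, so nothing later overlaps Hannah either.
Sana starts before Tariq ends → Tariq and Sana overlap.
Felix starts exactly when Tariq ends (back-to-back, no overlap), so nothing later overlaps Tariq either.
Felix starts before Sana ends → Sana and Felix overlap.
Marcus starts after Sana ends.
Marcus starts after Felix ends.
Overlapping pairs: Felix & Sana, Hannah & Sana, Hannah & Tariq, Sana & Tariq — 4 in total.

4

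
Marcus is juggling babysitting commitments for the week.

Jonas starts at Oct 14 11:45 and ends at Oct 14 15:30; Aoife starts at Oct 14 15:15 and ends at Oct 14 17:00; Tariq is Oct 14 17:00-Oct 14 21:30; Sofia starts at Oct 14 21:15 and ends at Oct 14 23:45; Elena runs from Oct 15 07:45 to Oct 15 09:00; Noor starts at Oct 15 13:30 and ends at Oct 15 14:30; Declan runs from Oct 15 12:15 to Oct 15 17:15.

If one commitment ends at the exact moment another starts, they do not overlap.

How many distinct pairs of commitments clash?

Sorted by start: Jonas, Aoife, Tariq, Sofia, Elena, Declan, Noor.
Aoife starts before Jonas ends → Jonas and Aoife overlap.
Tariq starts after Jonas ends, so nothing later overlaps Jonas either.
Tariq starts exactly when Aoife ends (back-to-back, no overlap), so nothing later overlaps Aoife either.
Sofia starts before Tariq ends → Tariq and Sofia overlap.
Elena starts after Tariq ends, so nothing later overlaps Tariq either.
Elena starts after Sofia ends, so nothing later overlaps Sofia either.
Declan starts after Elena ends, so nothing later overlaps Elena either.
Noor starts before Declan ends → Declan and Noor overlap.
Overlapping pairs: Aoife & Jonas, Declan & Noor, Sofia & Tariq — 3 in total.

3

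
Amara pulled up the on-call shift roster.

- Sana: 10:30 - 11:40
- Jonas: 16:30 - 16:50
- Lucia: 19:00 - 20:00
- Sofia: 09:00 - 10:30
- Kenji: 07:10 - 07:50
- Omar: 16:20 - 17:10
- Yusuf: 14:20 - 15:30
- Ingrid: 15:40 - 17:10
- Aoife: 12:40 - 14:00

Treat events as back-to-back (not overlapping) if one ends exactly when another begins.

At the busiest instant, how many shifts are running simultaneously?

Sweep the timeline, counting +1 at each start and −1 at each end (ends before starts at a tie):
07:10 start Kenji → 1
07:50 end Kenji → 0
09:00 start Sofia → 1
10:30 end Sofia → 0
10:30 start Sana → 1
11:40 end Sana → 0
12:40 start Aoife → 1
14:00 end Aoife → 0
14:20 start Yusuf → 1
15:30 end Yusuf → 0
15:40 start Ingrid → 1
16:20 start Omar → 2
16:30 start Jonas → 3
16:50 end Jonas → 2
17:10 end Ingrid → 1
17:10 end Omar → 0
19:00 start Lucia → 1
20:00 end Lucia → 0
Peak is 3, at 16:30 (Ingrid, Jonas, Omar).

3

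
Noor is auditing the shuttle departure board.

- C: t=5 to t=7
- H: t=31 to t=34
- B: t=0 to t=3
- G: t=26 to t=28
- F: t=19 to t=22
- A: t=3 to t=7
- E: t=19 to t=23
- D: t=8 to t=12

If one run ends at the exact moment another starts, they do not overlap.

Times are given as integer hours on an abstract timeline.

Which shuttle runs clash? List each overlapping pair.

A & C, E & F

Sorted by start: B, A, C, D, E, F, G, H.
A starts exactly when B ends (back-to-back, no overlap); B is clear from here.
C starts before A ends → A and C overlap.
D starts after A ends; A is clear from here.
D starts after C ends; C is clear from here.
E starts after D ends; D is clear from here.
F starts before E ends → E and F overlap.
G starts after E ends; E is clear from here.
G starts after F ends; F is clear from here.
H starts after G ends.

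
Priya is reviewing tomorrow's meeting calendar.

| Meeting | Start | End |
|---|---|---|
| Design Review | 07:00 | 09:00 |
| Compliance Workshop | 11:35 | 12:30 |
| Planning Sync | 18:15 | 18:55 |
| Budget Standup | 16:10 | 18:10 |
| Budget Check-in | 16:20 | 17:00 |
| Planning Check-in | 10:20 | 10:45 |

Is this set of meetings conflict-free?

No

Two intervals overlap when each starts before the other ends.
Sorted by start: Design Review, Planning Check-in, Compliance Workshop, Budget Standup, Budget Check-in, Planning Sync.
Planning Check-in starts after Design Review ends, so Design Review has no further overlaps.
Compliance Workshop starts after Planning Check-in ends, so Planning Check-in has no further overlaps.
Budget Standup starts after Compliance Workshop ends, so Compliance Workshop has no further overlaps.
Budget Check-in starts before Budget Standup ends → Budget Standup and Budget Check-in overlap.
That's a conflict, so the schedule is not conflict-free.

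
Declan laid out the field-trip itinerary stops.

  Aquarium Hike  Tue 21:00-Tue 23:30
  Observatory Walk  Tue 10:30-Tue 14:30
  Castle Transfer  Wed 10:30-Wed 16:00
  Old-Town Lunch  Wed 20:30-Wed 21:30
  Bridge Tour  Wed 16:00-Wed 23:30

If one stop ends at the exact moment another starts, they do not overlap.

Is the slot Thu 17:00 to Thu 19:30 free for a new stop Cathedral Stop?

Observatory Walk: ends Tue 14:30 at or before Cathedral Stop starts Thu 17:00 → clear.
Aquarium Hike: ends Tue 23:30 at or before Cathedral Stop starts Thu 17:00 → clear.
Castle Transfer: ends Wed 16:00 at or before Cathedral Stop starts Thu 17:00 → clear.
Bridge Tour: ends Wed 23:30 at or before Cathedral Stop starts Thu 17:00 → clear.
Old-Town Lunch: ends Wed 21:30 at or before Cathedral Stop starts Thu 17:00 → clear.

Yes — the slot is free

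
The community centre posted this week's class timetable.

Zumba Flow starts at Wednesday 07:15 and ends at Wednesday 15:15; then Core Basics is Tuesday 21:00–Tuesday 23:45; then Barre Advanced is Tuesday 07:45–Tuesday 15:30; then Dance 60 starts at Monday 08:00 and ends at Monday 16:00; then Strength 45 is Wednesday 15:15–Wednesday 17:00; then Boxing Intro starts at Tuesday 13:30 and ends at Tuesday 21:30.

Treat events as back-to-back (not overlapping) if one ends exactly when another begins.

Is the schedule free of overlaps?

No

Two intervals overlap when each starts before the other ends.
Sorted by start: Dance 60, Barre Advanced, Boxing Intro, Core Basics, Zumba Flow, Strength 45.
Barre Advanced starts after Dance 60 ends — done with Dance 60.
Boxing Intro starts before Barre Advanced ends → Barre Advanced and Boxing Intro overlap.
That's a conflict, so the schedule is not conflict-free.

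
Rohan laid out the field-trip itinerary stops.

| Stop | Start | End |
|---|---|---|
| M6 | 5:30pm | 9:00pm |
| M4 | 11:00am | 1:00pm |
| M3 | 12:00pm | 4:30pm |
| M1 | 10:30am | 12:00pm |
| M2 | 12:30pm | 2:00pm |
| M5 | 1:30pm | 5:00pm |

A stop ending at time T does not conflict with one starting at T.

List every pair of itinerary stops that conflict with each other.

M1 & M4, M2 & M3, M2 & M4, M2 & M5, M3 & M4, M3 & M5

Sorted by start: M1, M4, M3, M2, M5, M6.
M4 starts before M1 ends → M1 and M4 overlap.
M3 starts exactly when M1 ends (back-to-back, no overlap), so nothing later overlaps M1 either.
M3 starts before M4 ends → M4 and M3 overlap.
M2 starts before M4 ends → M4 and M2 overlap.
M5 starts after M4 ends, so nothing later overlaps M4 either.
M2 starts before M3 ends → M3 and M2 overlap.
M5 starts before M3 ends → M3 and M5 overlap.
M6 starts after M3 ends.
M5 starts before M2 ends → M2 and M5 overlap.
M6 starts after M2 ends.
M6 starts after M5 ends.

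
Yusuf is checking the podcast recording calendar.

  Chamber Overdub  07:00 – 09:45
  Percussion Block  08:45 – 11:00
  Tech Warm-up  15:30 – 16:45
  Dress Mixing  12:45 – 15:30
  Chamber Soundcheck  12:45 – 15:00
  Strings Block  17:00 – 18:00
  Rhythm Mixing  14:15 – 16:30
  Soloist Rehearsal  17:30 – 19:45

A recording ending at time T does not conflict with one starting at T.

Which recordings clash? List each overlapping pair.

Chamber Overdub & Percussion Block, Chamber Soundcheck & Dress Mixing, Chamber Soundcheck & Rhythm Mixing, Dress Mixing & Rhythm Mixing, Rhythm Mixing & Tech Warm-up, Soloist Rehearsal & Strings Block

Two intervals overlap when each starts before the other ends.
Sorted by start: Chamber Overdub, Percussion Block, Dress Mixing, Chamber Soundcheck, Rhythm Mixing, Tech Warm-up, Strings Block, Soloist Rehearsal.
Percussion Block starts before Chamber Overdub ends → Chamber Overdub and Percussion Block overlap.
Dress Mixing starts after Chamber Overdub ends, so Chamber Overdub has no further overlaps.
Dress Mixing starts after Percussion Block ends, so Percussion Block has no further overlaps.
Chamber Soundcheck starts before Dress Mixing ends → Dress Mixing and Chamber Soundcheck overlap.
Rhythm Mixing starts before Dress Mixing ends → Dress Mixing and Rhythm Mixing overlap.
Tech Warm-up starts exactly when Dress Mixing ends (back-to-back, no overlap), so Dress Mixing has no further overlaps.
Rhythm Mixing starts before Chamber Soundcheck ends → Chamber Soundcheck and Rhythm Mixing overlap.
Tech Warm-up starts after Chamber Soundcheck ends, so Chamber Soundcheck has no further overlaps.
Tech Warm-up starts before Rhythm Mixing ends → Rhythm Mixing and Tech Warm-up overlap.
Strings Block starts after Rhythm Mixing ends, so Rhythm Mixing has no further overlaps.
Strings Block starts after Tech Warm-up ends, so Tech Warm-up has no further overlaps.
Soloist Rehearsal starts before Strings Block ends → Strings Block and Soloist Rehearsal overlap.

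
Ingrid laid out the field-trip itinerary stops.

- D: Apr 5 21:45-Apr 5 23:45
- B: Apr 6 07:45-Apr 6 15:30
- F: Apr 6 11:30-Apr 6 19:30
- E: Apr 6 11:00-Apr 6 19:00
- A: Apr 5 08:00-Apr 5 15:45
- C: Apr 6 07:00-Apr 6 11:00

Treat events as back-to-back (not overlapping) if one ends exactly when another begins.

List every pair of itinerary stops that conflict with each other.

B & C, B & E, B & F, E & F

Sorted by start: A, D, C, B, E, F.
D starts after A ends; A is clear from here.
C starts after D ends; D is clear from here.
B starts before C ends → C and B overlap.
E starts exactly when C ends (back-to-back, no overlap); C is clear from here.
E starts before B ends → B and E overlap.
F starts before B ends → B and F overlap.
F starts before E ends → E and F overlap.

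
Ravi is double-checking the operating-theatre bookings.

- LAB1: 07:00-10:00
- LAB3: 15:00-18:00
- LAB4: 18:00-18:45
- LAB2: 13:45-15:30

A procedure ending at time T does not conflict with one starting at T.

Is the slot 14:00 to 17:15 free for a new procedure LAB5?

No — it overlaps LAB2, LAB3

LAB1: ends 10:00 at or before LAB5 starts 14:00 → clear.
LAB2: starts 13:45 before LAB5 ends 17:15, and ends 15:30 after LAB5 starts 14:00 → overlap.
LAB3: starts 15:00 before LAB5 ends 17:15, and ends 18:00 after LAB5 starts 14:00 → overlap.
LAB4: starts 18:00 at or after LAB5 ends 17:15 → clear.
LAB5 overlaps LAB2, LAB3.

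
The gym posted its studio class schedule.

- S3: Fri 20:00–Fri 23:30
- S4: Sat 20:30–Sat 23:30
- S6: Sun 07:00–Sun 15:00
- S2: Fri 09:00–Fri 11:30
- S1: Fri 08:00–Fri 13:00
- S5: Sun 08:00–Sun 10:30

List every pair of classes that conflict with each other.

Sorted by start: S1, S2, S3, S4, S6, S5.
S2 starts before S1 ends → S1 and S2 overlap.
S3 starts after S1 ends, so nothing later overlaps S1 either.
S3 starts after S2 ends, so nothing later overlaps S2 either.
S4 starts after S3 ends, so nothing later overlaps S3 either.
S6 starts after S4 ends, so nothing later overlaps S4 either.
S5 starts before S6 ends → S6 and S5 overlap.

S1 & S2, S5 & S6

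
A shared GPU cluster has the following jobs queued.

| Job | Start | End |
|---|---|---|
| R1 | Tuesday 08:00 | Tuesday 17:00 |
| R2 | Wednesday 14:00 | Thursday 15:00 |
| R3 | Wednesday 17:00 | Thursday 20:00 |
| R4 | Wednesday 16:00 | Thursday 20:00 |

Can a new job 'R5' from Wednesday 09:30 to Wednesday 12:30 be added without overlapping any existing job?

Yes — the slot is free

R1: ends Tuesday 17:00 at or before R5 starts Wednesday 09:30 → clear.
R2: starts Wednesday 14:00 at or after R5 ends Wednesday 12:30 → clear.
R4: starts Wednesday 16:00 at or after R5 ends Wednesday 12:30 → clear.
R3: starts Wednesday 17:00 at or after R5 ends Wednesday 12:30 → clear.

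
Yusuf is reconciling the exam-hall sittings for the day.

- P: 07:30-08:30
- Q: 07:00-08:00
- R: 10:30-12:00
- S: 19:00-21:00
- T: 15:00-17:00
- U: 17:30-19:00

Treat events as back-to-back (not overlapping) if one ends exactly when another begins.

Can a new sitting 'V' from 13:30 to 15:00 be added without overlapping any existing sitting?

Yes — the slot is free

Q: ends 08:00 at or before V starts 13:30 → clear.
P: ends 08:30 at or before V starts 13:30 → clear.
R: ends 12:00 at or before V starts 13:30 → clear.
T: starts 15:00 at or after V ends 15:00 → clear.
U: starts 17:30 at or after V ends 15:00 → clear.
S: starts 19:00 at or after V ends 15:00 → clear.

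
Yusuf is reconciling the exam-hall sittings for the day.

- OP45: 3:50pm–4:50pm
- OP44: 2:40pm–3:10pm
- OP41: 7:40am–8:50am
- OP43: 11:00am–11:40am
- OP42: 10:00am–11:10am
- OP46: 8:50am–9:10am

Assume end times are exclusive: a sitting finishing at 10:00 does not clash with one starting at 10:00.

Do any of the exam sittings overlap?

Yes

Sorted by start: OP41, OP46, OP42, OP43, OP44, OP45.
OP46 starts exactly when OP41 ends (back-to-back, no overlap); OP41 is clear from here.
OP42 starts after OP46 ends; OP46 is clear from here.
OP43 starts before OP42 ends → OP42 and OP43 overlap.
That's a conflict, so the schedule is not conflict-free.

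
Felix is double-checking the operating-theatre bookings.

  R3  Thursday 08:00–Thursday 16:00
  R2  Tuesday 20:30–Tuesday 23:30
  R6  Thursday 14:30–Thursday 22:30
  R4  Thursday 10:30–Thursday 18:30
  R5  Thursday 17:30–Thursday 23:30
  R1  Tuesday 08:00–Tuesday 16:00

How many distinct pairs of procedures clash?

Sorted by start: R1, R2, R3, R4, R6, R5.
R2 starts after R1 ends; R1 is clear from here.
R3 starts after R2 ends; R2 is clear from here.
R4 starts before R3 ends → R3 and R4 overlap.
R6 starts before R3 ends → R3 and R6 overlap.
R5 starts after R3 ends.
R6 starts before R4 ends → R4 and R6 overlap.
R5 starts before R4 ends → R4 and R5 overlap.
R5 starts before R6 ends → R6 and R5 overlap.
Overlapping pairs: R3 & R4, R3 & R6, R4 & R5, R4 & R6, R5 & R6 — 5 in total.

5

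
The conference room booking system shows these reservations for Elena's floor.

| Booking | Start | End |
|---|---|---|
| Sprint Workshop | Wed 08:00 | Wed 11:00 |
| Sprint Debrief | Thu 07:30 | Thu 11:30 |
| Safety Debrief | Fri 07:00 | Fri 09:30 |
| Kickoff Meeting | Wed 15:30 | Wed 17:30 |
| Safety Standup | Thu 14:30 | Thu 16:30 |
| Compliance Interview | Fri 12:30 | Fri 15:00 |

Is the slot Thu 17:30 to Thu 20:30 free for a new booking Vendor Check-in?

Yes — the slot is free

Sprint Workshop: ends Wed 11:00 at or before Vendor Check-in starts Thu 17:30 → clear.
Kickoff Meeting: ends Wed 17:30 at or before Vendor Check-in starts Thu 17:30 → clear.
Sprint Debrief: ends Thu 11:30 at or before Vendor Check-in starts Thu 17:30 → clear.
Safety Standup: ends Thu 16:30 at or before Vendor Check-in starts Thu 17:30 → clear.
Safety Debrief: starts Fri 07:00 at or after Vendor Check-in ends Thu 20:30 → clear.
Compliance Interview: starts Fri 12:30 at or after Vendor Check-in ends Thu 20:30 → clear.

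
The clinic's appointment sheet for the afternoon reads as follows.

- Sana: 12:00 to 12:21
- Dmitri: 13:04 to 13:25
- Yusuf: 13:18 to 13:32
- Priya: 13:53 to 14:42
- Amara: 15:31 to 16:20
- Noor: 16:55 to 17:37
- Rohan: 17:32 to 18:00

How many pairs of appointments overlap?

Check each pair: they overlap iff neither finishes before the other starts.
Sorted by start: Sana, Dmitri, Yusuf, Priya, Amara, Noor, Rohan.
Dmitri starts after Sana ends, so Sana has no further overlaps.
Yusuf starts before Dmitri ends → Dmitri and Yusuf overlap.
Priya starts after Dmitri ends, so Dmitri has no further overlaps.
Priya starts after Yusuf ends, so Yusuf has no further overlaps.
Amara starts after Priya ends, so Priya has no further overlaps.
Noor starts after Amara ends, so Amara has no further overlaps.
Rohan starts before Noor ends → Noor and Rohan overlap.
Overlapping pairs: Dmitri & Yusuf, Noor & Rohan — 2 in total.

2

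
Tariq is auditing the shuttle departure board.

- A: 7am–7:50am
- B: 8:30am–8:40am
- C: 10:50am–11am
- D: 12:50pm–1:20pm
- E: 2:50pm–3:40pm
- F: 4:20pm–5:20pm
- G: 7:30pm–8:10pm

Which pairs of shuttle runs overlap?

Sorted by start: A, B, C, D, E, F, G.
B starts after A ends, so nothing later overlaps A either.
C starts after B ends, so nothing later overlaps B either.
D starts after C ends, so nothing later overlaps C either.
E starts after D ends, so nothing later overlaps D either.
F starts after E ends, so nothing later overlaps E either.
G starts after F ends.

none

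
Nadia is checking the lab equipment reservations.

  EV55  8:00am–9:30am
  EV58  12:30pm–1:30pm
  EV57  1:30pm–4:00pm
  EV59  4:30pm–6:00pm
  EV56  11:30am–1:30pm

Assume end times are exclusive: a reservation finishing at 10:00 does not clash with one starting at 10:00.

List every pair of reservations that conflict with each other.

EV56 & EV58

Sorted by start: EV55, EV56, EV58, EV57, EV59.
EV56 starts after EV55 ends — done with EV55.
EV58 starts before EV56 ends → EV56 and EV58 overlap.
EV57 starts exactly when EV56 ends (back-to-back, no overlap) — done with EV56.
EV57 starts exactly when EV58 ends (back-to-back, no overlap) — done with EV58.
EV59 starts after EV57 ends.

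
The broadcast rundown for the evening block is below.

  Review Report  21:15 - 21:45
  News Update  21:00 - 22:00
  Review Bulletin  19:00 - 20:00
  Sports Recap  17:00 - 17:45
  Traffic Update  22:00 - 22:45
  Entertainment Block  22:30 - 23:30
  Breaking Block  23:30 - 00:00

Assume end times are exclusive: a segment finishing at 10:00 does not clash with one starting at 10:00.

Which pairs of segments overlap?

Check each pair: they overlap iff neither finishes before the other starts.
Sorted by start: Sports Recap, Review Bulletin, News Update, Review Report, Traffic Update, Entertainment Block, Breaking Block.
Review Bulletin starts after Sports Recap ends, so nothing later overlaps Sports Recap either.
News Update starts after Review Bulletin ends, so nothing later overlaps Review Bulletin either.
Review Report starts before News Update ends → News Update and Review Report overlap.
Traffic Update starts exactly when News Update ends (back-to-back, no overlap), so nothing later overlaps News Update either.
Traffic Update starts after Review Report ends, so nothing later overlaps Review Report either.
Entertainment Block starts before Traffic Update ends → Traffic Update and Entertainment Block overlap.
Breaking Block starts after Traffic Update ends.
Breaking Block starts exactly when Entertainment Block ends (back-to-back, no overlap).

Entertainment Block & Traffic Update, News Update & Review Report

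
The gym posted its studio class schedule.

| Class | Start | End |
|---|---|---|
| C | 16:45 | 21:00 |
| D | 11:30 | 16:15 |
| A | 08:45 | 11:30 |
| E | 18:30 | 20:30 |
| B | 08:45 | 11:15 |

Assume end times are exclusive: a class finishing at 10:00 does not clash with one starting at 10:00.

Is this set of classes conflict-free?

No

Two intervals overlap when each starts before the other ends.
Sorted by start: A, B, D, C, E.
B starts before A ends → A and B overlap.
That's a conflict, so the schedule is not conflict-free.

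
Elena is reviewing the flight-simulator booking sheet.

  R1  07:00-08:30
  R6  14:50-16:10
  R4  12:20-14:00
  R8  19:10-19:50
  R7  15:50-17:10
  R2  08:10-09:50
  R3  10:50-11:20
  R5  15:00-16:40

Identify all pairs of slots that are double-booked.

R1 & R2, R5 & R6, R5 & R7, R6 & R7

Two intervals overlap when each starts before the other ends.
Sorted by start: R1, R2, R3, R4, R6, R5, R7, R8.
R2 starts before R1 ends → R1 and R2 overlap.
R3 starts after R1 ends; R1 is clear from here.
R3 starts after R2 ends; R2 is clear from here.
R4 starts after R3 ends; R3 is clear from here.
R6 starts after R4 ends; R4 is clear from here.
R5 starts before R6 ends → R6 and R5 overlap.
R7 starts before R6 ends → R6 and R7 overlap.
R8 starts after R6 ends.
R7 starts before R5 ends → R5 and R7 overlap.
R8 starts after R5 ends.
R8 starts after R7 ends.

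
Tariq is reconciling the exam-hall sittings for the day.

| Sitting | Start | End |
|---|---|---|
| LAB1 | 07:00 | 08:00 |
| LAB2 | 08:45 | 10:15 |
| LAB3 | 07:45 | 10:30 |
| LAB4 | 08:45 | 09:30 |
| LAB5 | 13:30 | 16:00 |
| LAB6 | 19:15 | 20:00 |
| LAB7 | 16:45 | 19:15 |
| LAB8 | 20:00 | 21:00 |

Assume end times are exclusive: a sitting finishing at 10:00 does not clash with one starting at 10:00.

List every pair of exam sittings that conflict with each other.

LAB1 & LAB3, LAB2 & LAB3, LAB2 & LAB4, LAB3 & LAB4

Two intervals overlap when each starts before the other ends.
Sorted by start: LAB1, LAB3, LAB2, LAB4, LAB5, LAB7, LAB6, LAB8.
LAB3 starts before LAB1 ends → LAB1 and LAB3 overlap.
LAB2 starts after LAB1 ends — done with LAB1.
LAB2 starts before LAB3 ends → LAB3 and LAB2 overlap.
LAB4 starts before LAB3 ends → LAB3 and LAB4 overlap.
LAB5 starts after LAB3 ends — done with LAB3.
LAB4 starts before LAB2 ends → LAB2 and LAB4 overlap.
LAB5 starts after LAB2 ends — done with LAB2.
LAB5 starts after LAB4 ends — done with LAB4.
LAB7 starts after LAB5 ends — done with LAB5.
LAB6 starts exactly when LAB7 ends (back-to-back, no overlap) — done with LAB7.
LAB8 starts exactly when LAB6 ends (back-to-back, no overlap).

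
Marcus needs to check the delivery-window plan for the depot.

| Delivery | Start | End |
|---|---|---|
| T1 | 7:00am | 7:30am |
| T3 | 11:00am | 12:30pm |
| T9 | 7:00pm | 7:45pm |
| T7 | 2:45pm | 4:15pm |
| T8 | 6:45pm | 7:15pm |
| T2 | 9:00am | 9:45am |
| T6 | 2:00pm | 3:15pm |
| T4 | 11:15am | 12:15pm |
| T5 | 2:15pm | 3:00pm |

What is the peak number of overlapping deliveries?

3

Walk through starts and ends in time order (an end at T is processed before a start at T):
7:00am start T1 → 1
7:30am end T1 → 0
9:00am start T2 → 1
9:45am end T2 → 0
11:00am start T3 → 1
11:15am start T4 → 2
12:15pm end T4 → 1
12:30pm end T3 → 0
2:00pm start T6 → 1
2:15pm start T5 → 2
2:45pm start T7 → 3
3:00pm end T5 → 2
3:15pm end T6 → 1
4:15pm end T7 → 0
6:45pm start T8 → 1
7:00pm start T9 → 2
7:15pm end T8 → 1
7:45pm end T9 → 0
Peak is 3, at 2:45pm (T5, T6, T7).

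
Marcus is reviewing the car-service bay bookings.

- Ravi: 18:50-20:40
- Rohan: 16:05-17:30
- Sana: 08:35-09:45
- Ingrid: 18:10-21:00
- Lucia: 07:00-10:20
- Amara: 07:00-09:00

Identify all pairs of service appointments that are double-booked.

Sorted by start: Lucia, Amara, Sana, Rohan, Ingrid, Ravi.
Amara starts before Lucia ends → Lucia and Amara overlap.
Sana starts before Lucia ends → Lucia and Sana overlap.
Rohan starts after Lucia ends — done with Lucia.
Sana starts before Amara ends → Amara and Sana overlap.
Rohan starts after Amara ends — done with Amara.
Rohan starts after Sana ends — done with Sana.
Ingrid starts after Rohan ends — done with Rohan.
Ravi starts before Ingrid ends → Ingrid and Ravi overlap.

Amara & Lucia, Amara & Sana, Ingrid & Ravi, Lucia & Sana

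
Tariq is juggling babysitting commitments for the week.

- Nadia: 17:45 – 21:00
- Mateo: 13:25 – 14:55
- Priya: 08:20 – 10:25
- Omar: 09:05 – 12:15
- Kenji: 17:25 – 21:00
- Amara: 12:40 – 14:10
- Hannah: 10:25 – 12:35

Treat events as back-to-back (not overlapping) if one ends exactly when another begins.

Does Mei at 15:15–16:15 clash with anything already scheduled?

Priya: ends 10:25 at or before Mei starts 15:15 → clear.
Omar: ends 12:15 at or before Mei starts 15:15 → clear.
Hannah: ends 12:35 at or before Mei starts 15:15 → clear.
Amara: ends 14:10 at or before Mei starts 15:15 → clear.
Mateo: ends 14:55 at or before Mei starts 15:15 → clear.
Kenji: starts 17:25 at or after Mei ends 16:15 → clear.
Nadia: starts 17:45 at or after Mei ends 16:15 → clear.

No — it doesn't clash with anything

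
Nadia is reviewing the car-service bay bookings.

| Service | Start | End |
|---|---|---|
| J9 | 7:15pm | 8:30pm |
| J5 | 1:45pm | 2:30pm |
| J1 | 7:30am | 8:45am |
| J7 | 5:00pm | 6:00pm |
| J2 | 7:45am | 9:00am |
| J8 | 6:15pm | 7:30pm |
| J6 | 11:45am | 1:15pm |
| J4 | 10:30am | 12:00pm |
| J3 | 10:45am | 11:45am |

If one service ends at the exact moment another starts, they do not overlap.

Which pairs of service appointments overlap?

Sorted by start: J1, J2, J4, J3, J6, J5, J7, J8, J9.
J2 starts before J1 ends → J1 and J2 overlap.
J4 starts after J1 ends — done with J1.
J4 starts after J2 ends — done with J2.
J3 starts before J4 ends → J4 and J3 overlap.
J6 starts before J4 ends → J4 and J6 overlap.
J5 starts after J4 ends — done with J4.
J6 starts exactly when J3 ends (back-to-back, no overlap) — done with J3.
J5 starts after J6 ends — done with J6.
J7 starts after J5 ends — done with J5.
J8 starts after J7 ends — done with J7.
J9 starts before J8 ends → J8 and J9 overlap.

J1 & J2, J3 & J4, J4 & J6, J8 & J9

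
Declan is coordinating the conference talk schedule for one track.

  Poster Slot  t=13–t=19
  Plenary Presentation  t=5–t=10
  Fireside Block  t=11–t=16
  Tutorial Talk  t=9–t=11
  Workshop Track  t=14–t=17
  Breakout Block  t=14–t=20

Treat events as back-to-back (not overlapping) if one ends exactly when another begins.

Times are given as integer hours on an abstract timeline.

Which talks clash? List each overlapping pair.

Sorted by start: Plenary Presentation, Tutorial Talk, Fireside Block, Poster Slot, Breakout Block, Workshop Track.
Tutorial Talk starts before Plenary Presentation ends → Plenary Presentation and Tutorial Talk overlap.
Fireside Block starts after Plenary Presentation ends, so Plenary Presentation has no further overlaps.
Fireside Block starts exactly when Tutorial Talk ends (back-to-back, no overlap), so Tutorial Talk has no further overlaps.
Poster Slot starts before Fireside Block ends → Fireside Block and Poster Slot overlap.
Breakout Block starts before Fireside Block ends → Fireside Block and Breakout Block overlap.
Workshop Track starts before Fireside Block ends → Fireside Block and Workshop Track overlap.
Breakout Block starts before Poster Slot ends → Poster Slot and Breakout Block overlap.
Workshop Track starts before Poster Slot ends → Poster Slot and Workshop Track overlap.
Workshop Track starts before Breakout Block ends → Breakout Block and Workshop Track overlap.

Breakout Block & Fireside Block, Breakout Block & Poster Slot, Breakout Block & Workshop Track, Fireside Block & Poster Slot, Fireside Block & Workshop Track, Plenary Presentation & Tutorial Talk, Poster Slot & Workshop Track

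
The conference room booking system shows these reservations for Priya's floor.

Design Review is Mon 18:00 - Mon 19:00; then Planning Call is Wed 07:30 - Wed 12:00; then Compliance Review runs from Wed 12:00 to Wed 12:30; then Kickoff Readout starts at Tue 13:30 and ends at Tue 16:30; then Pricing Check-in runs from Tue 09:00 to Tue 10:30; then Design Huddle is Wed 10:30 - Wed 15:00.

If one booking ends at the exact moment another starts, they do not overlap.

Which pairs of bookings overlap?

Sorted by start: Design Review, Pricing Check-in, Kickoff Readout, Planning Call, Design Huddle, Compliance Review.
Pricing Check-in starts after Design Review ends, so nothing later overlaps Design Review either.
Kickoff Readout starts after Pricing Check-in ends, so nothing later overlaps Pricing Check-in either.
Planning Call starts after Kickoff Readout ends, so nothing later overlaps Kickoff Readout either.
Design Huddle starts before Planning Call ends → Planning Call and Design Huddle overlap.
Compliance Review starts exactly when Planning Call ends (back-to-back, no overlap).
Compliance Review starts before Design Huddle ends → Design Huddle and Compliance Review overlap.

Compliance Review & Design Huddle, Design Huddle & Planning Call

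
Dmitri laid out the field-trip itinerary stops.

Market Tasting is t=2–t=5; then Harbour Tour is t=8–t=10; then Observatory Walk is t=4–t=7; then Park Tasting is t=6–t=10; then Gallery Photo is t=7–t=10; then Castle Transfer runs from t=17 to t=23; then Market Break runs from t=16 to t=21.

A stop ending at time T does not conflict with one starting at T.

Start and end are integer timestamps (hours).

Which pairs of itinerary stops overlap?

Castle Transfer & Market Break, Gallery Photo & Harbour Tour, Gallery Photo & Park Tasting, Harbour Tour & Park Tasting, Market Tasting & Observatory Walk, Observatory Walk & Park Tasting

Sorted by start: Market Tasting, Observatory Walk, Park Tasting, Gallery Photo, Harbour Tour, Market Break, Castle Transfer.
Observatory Walk starts before Market Tasting ends → Market Tasting and Observatory Walk overlap.
Park Tasting starts after Market Tasting ends, so Market Tasting has no further overlaps.
Park Tasting starts before Observatory Walk ends → Observatory Walk and Park Tasting overlap.
Gallery Photo starts exactly when Observatory Walk ends (back-to-back, no overlap), so Observatory Walk has no further overlaps.
Gallery Photo starts before Park Tasting ends → Park Tasting and Gallery Photo overlap.
Harbour Tour starts before Park Tasting ends → Park Tasting and Harbour Tour overlap.
Market Break starts after Park Tasting ends, so Park Tasting has no further overlaps.
Harbour Tour starts before Gallery Photo ends → Gallery Photo and Harbour Tour overlap.
Market Break starts after Gallery Photo ends, so Gallery Photo has no further overlaps.
Market Break starts after Harbour Tour ends, so Harbour Tour has no further overlaps.
Castle Transfer starts before Market Break ends → Market Break and Castle Transfer overlap.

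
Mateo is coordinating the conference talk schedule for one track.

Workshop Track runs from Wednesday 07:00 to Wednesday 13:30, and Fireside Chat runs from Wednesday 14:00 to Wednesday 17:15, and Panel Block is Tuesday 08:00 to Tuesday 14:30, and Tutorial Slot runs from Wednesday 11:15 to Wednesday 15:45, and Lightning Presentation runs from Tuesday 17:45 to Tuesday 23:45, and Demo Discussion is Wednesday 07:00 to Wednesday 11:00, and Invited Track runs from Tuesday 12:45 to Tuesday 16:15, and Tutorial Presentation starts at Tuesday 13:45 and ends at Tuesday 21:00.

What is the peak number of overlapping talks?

3

Sweep the timeline, counting +1 at each start and −1 at each end (ends before starts at a tie):
Tuesday 08:00 start Panel Block → 1
Tuesday 12:45 start Invited Track → 2
Tuesday 13:45 start Tutorial Presentation → 3
Tuesday 14:30 end Panel Block → 2
Tuesday 16:15 end Invited Track → 1
Tuesday 17:45 start Lightning Presentation → 2
Tuesday 21:00 end Tutorial Presentation → 1
Tuesday 23:45 end Lightning Presentation → 0
Wednesday 07:00 start Demo Discussion → 1
Wednesday 07:00 start Workshop Track → 2
Wednesday 11:00 end Demo Discussion → 1
Wednesday 11:15 start Tutorial Slot → 2
Wednesday 13:30 end Workshop Track → 1
Wednesday 14:00 start Fireside Chat → 2
Wednesday 15:45 end Tutorial Slot → 1
Wednesday 17:15 end Fireside Chat → 0
Peak is 3, at Tuesday 13:45 (Invited Track, Panel Block, Tutorial Presentation).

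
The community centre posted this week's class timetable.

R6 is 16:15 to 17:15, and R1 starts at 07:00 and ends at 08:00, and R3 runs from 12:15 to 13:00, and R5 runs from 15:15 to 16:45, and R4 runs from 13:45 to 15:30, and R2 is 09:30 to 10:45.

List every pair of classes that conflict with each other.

R4 & R5, R5 & R6

Sorted by start: R1, R2, R3, R4, R5, R6.
R2 starts after R1 ends, so nothing later overlaps R1 either.
R3 starts after R2 ends, so nothing later overlaps R2 either.
R4 starts after R3 ends, so nothing later overlaps R3 either.
R5 starts before R4 ends → R4 and R5 overlap.
R6 starts after R4 ends.
R6 starts before R5 ends → R5 and R6 overlap.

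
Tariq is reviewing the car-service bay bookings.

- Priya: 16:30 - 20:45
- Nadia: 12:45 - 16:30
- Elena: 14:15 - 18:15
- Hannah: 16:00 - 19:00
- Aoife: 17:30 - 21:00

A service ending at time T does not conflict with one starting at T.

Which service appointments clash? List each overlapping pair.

Aoife & Elena, Aoife & Hannah, Aoife & Priya, Elena & Hannah, Elena & Nadia, Elena & Priya, Hannah & Nadia, Hannah & Priya

Check each pair: they overlap iff neither finishes before the other starts.
Sorted by start: Nadia, Elena, Hannah, Priya, Aoife.
Elena starts before Nadia ends → Nadia and Elena overlap.
Hannah starts before Nadia ends → Nadia and Hannah overlap.
Priya starts exactly when Nadia ends (back-to-back, no overlap), so nothing later overlaps Nadia either.
Hannah starts before Elena ends → Elena and Hannah overlap.
Priya starts before Elena ends → Elena and Priya overlap.
Aoife starts before Elena ends → Elena and Aoife overlap.
Priya starts before Hannah ends → Hannah and Priya overlap.
Aoife starts before Hannah ends → Hannah and Aoife overlap.
Aoife starts before Priya ends → Priya and Aoife overlap.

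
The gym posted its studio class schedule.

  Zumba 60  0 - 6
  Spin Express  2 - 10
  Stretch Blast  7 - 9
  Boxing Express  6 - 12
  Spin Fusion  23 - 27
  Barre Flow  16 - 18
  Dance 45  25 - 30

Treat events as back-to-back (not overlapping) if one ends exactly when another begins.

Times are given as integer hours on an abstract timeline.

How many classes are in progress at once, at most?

Walk through starts and ends in time order (an end at T is processed before a start at T):
0 start Zumba 60 → 1
2 start Spin Express → 2
6 end Zumba 60 → 1
6 start Boxing Express → 2
7 start Stretch Blast → 3
9 end Stretch Blast → 2
10 end Spin Express → 1
12 end Boxing Express → 0
16 start Barre Flow → 1
18 end Barre Flow → 0
23 start Spin Fusion → 1
25 start Dance 45 → 2
27 end Spin Fusion → 1
30 end Dance 45 → 0
Peak is 3, at 7 (Boxing Express, Spin Express, Stretch Blast).

3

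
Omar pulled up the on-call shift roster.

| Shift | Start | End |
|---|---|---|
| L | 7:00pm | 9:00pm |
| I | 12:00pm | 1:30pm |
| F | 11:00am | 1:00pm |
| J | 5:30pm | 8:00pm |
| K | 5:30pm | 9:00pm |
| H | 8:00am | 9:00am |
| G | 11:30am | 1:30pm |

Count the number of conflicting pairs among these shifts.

6

Sorted by start: H, F, G, I, J, K, L.
F starts after H ends — done with H.
G starts before F ends → F and G overlap.
I starts before F ends → F and I overlap.
J starts after F ends — done with F.
I starts before G ends → G and I overlap.
J starts after G ends — done with G.
J starts after I ends — done with I.
K starts before J ends → J and K overlap.
L starts before J ends → J and L overlap.
L starts before K ends → K and L overlap.
Overlapping pairs: F & G, F & I, G & I, J & K, J & L, K & L — 6 in total.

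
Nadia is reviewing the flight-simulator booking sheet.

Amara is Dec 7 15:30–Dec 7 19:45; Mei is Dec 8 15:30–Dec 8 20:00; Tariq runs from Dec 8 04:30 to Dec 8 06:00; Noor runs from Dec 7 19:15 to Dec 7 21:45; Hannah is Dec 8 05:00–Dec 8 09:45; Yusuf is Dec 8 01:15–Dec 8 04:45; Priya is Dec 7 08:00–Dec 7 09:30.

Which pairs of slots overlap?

Amara & Noor, Hannah & Tariq, Tariq & Yusuf

Check each pair: they overlap iff neither finishes before the other starts.
Sorted by start: Priya, Amara, Noor, Yusuf, Tariq, Hannah, Mei.
Amara starts after Priya ends, so nothing later overlaps Priya either.
Noor starts before Amara ends → Amara and Noor overlap.
Yusuf starts after Amara ends, so nothing later overlaps Amara either.
Yusuf starts after Noor ends, so nothing later overlaps Noor either.
Tariq starts before Yusuf ends → Yusuf and Tariq overlap.
Hannah starts after Yusuf ends, so nothing later overlaps Yusuf either.
Hannah starts before Tariq ends → Tariq and Hannah overlap.
Mei starts after Tariq ends.
Mei starts after Hannah ends.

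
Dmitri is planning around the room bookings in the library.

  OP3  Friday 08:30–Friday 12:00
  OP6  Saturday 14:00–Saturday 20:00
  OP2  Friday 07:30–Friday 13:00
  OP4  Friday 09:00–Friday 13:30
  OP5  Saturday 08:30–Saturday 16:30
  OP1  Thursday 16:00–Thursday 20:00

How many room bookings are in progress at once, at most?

3

Sort all start/end points and keep a running count:
Thursday 16:00 start OP1 → 1
Thursday 20:00 end OP1 → 0
Friday 07:30 start OP2 → 1
Friday 08:30 start OP3 → 2
Friday 09:00 start OP4 → 3
Friday 12:00 end OP3 → 2
Friday 13:00 end OP2 → 1
Friday 13:30 end OP4 → 0
Saturday 08:30 start OP5 → 1
Saturday 14:00 start OP6 → 2
Saturday 16:30 end OP5 → 1
Saturday 20:00 end OP6 → 0
Peak is 3, at Friday 09:00 (OP2, OP3, OP4).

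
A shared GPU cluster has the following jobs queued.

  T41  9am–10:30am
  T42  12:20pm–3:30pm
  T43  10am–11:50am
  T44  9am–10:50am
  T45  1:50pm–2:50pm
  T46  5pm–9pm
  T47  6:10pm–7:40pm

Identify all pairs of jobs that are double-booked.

T41 & T43, T41 & T44, T42 & T45, T43 & T44, T46 & T47

Two intervals overlap when each starts before the other ends.
Sorted by start: T41, T44, T43, T42, T45, T46, T47.
T44 starts before T41 ends → T41 and T44 overlap.
T43 starts before T41 ends → T41 and T43 overlap.
T42 starts after T41 ends; T41 is clear from here.
T43 starts before T44 ends → T44 and T43 overlap.
T42 starts after T44 ends; T44 is clear from here.
T42 starts after T43 ends; T43 is clear from here.
T45 starts before T42 ends → T42 and T45 overlap.
T46 starts after T42 ends; T42 is clear from here.
T46 starts after T45 ends; T45 is clear from here.
T47 starts before T46 ends → T46 and T47 overlap.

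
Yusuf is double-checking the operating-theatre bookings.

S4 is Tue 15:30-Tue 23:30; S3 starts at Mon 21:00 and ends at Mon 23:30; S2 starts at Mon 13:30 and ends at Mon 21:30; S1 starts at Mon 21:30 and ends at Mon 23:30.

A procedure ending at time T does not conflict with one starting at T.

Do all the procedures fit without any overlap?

No

Check each pair: they overlap iff neither finishes before the other starts.
Sorted by start: S2, S3, S1, S4.
S3 starts before S2 ends → S2 and S3 overlap.
That's a conflict, so the schedule is not conflict-free.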